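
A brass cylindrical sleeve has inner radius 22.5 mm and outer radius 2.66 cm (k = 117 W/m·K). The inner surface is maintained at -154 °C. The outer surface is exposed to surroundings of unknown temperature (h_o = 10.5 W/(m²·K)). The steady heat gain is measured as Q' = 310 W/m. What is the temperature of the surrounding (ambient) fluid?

Series resistances:
  R'_brass = ln(0.0266/0.0225)/(2πk) = 0.1674/(2π·117) = 2.277×10^-4 m·K/W
  R'_conv,out = 1/(2πr h) = 1/(2π·0.0266·10.5) = 0.5698 m·K/W
ΣR = 0.5701 m·K/W
ΔT = Q'·ΣR = 310 × 0.5701 = 176.7 K
Heat flows inward, so T_out = T_in + ΔT = -154 + 176.7 = 22.7 °C

T_out = 22.7 °C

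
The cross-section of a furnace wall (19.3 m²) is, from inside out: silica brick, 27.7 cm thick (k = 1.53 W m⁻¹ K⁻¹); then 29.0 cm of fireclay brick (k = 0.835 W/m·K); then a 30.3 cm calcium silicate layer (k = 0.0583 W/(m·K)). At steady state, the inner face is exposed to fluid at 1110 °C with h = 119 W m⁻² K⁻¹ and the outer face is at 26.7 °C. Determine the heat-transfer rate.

Q = 3650 W

Series thermal resistances, inner to outer:
  R_conv,in = 1/(hA) = 1/(119·19.3) = 4.354×10^-4 K/W
  R_silica brick = L/(kA) = 0.277/(1.53·19.3) = 0.009381 K/W
  R_fireclay brick = L/(kA) = 0.290/(0.835·19.3) = 0.01800 K/W
  R_calcium silicate = L/(kA) = 0.303/(0.0583·19.3) = 0.2693 K/W
ΣR = 4.354×10^-4 + 0.009381 + 0.01800 + 0.2693 = 0.2971 K/W
Q = ΔT/ΣR = (1110 °C − 26.7 °C)/0.2971 = 3650 W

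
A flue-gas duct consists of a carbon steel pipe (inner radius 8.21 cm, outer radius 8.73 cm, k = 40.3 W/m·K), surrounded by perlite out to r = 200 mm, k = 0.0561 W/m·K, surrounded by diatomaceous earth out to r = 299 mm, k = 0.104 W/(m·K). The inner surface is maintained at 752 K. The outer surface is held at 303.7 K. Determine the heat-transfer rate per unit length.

Series thermal resistances, inner to outer:
  R'_carbon steel = ln(0.0873/0.0821)/(2πk) = 0.06141/(2π·40.3) = 2.425×10^-4 m·K/W
  R'_perlite = ln(0.200/0.0873)/(2πk) = 0.8290/(2π·0.0561) = 2.352 m·K/W
  R'_diatomaceous earth = ln(0.299/0.200)/(2πk) = 0.4021/(2π·0.104) = 0.6154 m·K/W
ΣR = 2.425×10^-4 + 2.352 + 0.6154 = 2.968 m·K/W
Q' = ΔT/ΣR = (752 K − 303.7 K)/2.968 = 151 W/m

Q' = 151 W/m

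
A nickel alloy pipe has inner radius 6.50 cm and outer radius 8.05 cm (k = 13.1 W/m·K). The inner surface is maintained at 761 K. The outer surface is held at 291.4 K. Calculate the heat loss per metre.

Q' = 181 kW/m

Q' = 2πk·ΔT/ln(r₂/r₁) = 2π × 13.1 × 469.6 / ln(0.0805/0.0650) = 1.81×10^5 W/m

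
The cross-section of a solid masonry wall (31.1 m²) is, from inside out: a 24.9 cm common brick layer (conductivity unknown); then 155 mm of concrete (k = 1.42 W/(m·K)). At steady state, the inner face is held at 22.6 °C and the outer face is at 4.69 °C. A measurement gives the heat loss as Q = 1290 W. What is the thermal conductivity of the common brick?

ΣR = ΔT/Q = |22.6 − 4.69|/1290 = 0.01388 K/W
Known resistances:
  R_concrete = L/(kA) = 0.155/(1.42·31.1) = 0.003510 K/W
R_common brick = ΣR − ΣR_known = 0.01388 − 0.003510 = 0.01037 K/W
L/(kA) = 0.01037 ⇒ k = 0.249/(0.01037·31.1) = 0.772 W/m·K

k = 0.772 W/m·K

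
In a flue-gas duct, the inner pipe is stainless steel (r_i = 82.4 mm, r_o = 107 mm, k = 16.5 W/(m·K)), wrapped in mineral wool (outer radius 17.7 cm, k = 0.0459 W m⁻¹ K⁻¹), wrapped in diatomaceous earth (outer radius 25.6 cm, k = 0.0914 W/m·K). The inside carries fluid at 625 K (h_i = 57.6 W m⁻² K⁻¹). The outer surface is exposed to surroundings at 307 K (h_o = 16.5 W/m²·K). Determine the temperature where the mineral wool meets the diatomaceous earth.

Series thermal resistances, inner to outer:
  R'_conv,in = 1/(2πr h) = 1/(2π·0.0824·57.6) = 0.03353 m·K/W
  R'_stainless steel = ln(0.107/0.0824)/(2πk) = 0.2612/(2π·16.5) = 0.002520 m·K/W
  R'_mineral wool = ln(0.177/0.107)/(2πk) = 0.5033/(2π·0.0459) = 1.745 m·K/W
  R'_diatomaceous earth = ln(0.256/0.177)/(2πk) = 0.3690/(2π·0.0914) = 0.6426 m·K/W
  R'_conv,out = 1/(2πr h) = 1/(2π·0.256·16.5) = 0.03768 m·K/W
ΣR = 0.03353 + 0.002520 + 1.745 + 0.6426 + 0.03768 = 2.461 m·K/W
Q' = ΔT/ΣR = (625 K − 307 K)/2.461 = 129.2 W/m
From the inner boundary to the mineral wool/diatomaceous earth interface, ΣR_partial = 1.781 m·K/W.
T_interface = T_in − Q'·ΣR_partial = 625 K − (129.2)(1.781) = 395 K

T = 395 K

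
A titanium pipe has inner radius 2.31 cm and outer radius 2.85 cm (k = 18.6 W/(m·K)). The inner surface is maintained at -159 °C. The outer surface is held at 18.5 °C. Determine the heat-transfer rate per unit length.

Q' = 2πk·ΔT/ln(r₂/r₁) = 2π × 18.6 × 177.5 / ln(0.0285/0.0231) = 98700 W/m

Q' = 98700 W/m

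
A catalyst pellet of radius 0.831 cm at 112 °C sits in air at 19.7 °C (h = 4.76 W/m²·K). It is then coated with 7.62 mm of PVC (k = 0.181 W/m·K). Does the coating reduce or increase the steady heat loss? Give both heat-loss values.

increases: 0.381 → 1.01 W

Critical radius for a sphere: r_cr = 2k/h = 0.0761 m = 7.61 cm.
Outer radius after coating: r₂ = 0.00831 + 0.00762 = 0.01593 m.
Since r₁ < r_cr and r₂ ≤ r_cr, the coating moves toward the maximum at r_cr — heat loss rises.
Bare: R = 1/(4πr₁²h) = 242.1 K/W; Q = 92.3/242.1 = 0.381 W.
Coated: R = R_cond + R_conv = 91.19 K/W; Q = 92.3/91.19 = 1.01 W.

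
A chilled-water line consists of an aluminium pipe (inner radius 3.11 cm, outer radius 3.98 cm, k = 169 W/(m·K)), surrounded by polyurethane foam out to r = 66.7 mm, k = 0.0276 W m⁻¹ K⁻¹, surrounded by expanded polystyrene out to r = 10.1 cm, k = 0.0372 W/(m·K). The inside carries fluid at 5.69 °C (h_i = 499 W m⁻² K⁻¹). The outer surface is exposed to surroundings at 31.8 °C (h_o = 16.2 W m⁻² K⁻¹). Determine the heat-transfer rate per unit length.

Series thermal resistances, inner to outer:
  R'_conv,in = 1/(2πr h) = 1/(2π·0.0311·499) = 0.01026 m·K/W
  R'_aluminium = ln(0.0398/0.0311)/(2πk) = 0.2467/(2π·169) = 2.323×10^-4 m·K/W
  R'_polyurethane foam = ln(0.0667/0.0398)/(2πk) = 0.5163/(2π·0.0276) = 2.977 m·K/W
  R'_expanded polystyrene = ln(0.101/0.0667)/(2πk) = 0.4149/(2π·0.0372) = 1.775 m·K/W
  R'_conv,out = 1/(2πr h) = 1/(2π·0.101·16.2) = 0.09727 m·K/W
ΣR = 0.01026 + 2.323×10^-4 + 2.977 + 1.775 + 0.09727 = 4.860 m·K/W
Q' = ΔT/ΣR = (5.69 °C − 31.8 °C)/4.860 = -5.37 W/m
(Negative Q' ⇒ heat flows inward; heat gain = 5.37 W/m.)

Q' = 5.37 W/m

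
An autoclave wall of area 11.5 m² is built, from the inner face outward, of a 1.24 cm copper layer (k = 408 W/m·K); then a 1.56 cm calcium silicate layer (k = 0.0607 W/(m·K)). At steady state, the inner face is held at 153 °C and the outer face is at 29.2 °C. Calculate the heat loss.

Series thermal resistances, inner to outer:
  R_copper = L/(kA) = 0.0124/(408·11.5) = 2.643×10^-6 K/W
  R_calcium silicate = L/(kA) = 0.0156/(0.0607·11.5) = 0.02235 K/W
ΣR = 2.643×10^-6 + 0.02235 = 0.02235 K/W
Q = ΔT/ΣR = (153 °C − 29.2 °C)/0.02235 = 5540 W

Q = 5540 W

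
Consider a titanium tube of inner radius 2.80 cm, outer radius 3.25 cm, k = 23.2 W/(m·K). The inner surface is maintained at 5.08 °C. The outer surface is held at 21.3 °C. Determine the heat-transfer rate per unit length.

Q' = 2πk·ΔT/ln(r₂/r₁) = 2π × 23.2 × 16.22 / ln(0.0325/0.0280) = 15900 W/m

Q' = 15.9 kW/m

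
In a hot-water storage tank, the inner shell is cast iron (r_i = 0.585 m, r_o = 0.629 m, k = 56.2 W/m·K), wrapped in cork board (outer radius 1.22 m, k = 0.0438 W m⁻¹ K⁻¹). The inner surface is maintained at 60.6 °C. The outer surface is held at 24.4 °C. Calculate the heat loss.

Treat each layer as a resistance in series:
  R_cast iron = (1/0.585 − 1/0.629)/(4πk) = 0.1196/(4π·56.2) = 1.693×10^-4 K/W
  R_cork board = (1/0.629 − 1/1.22)/(4πk) = 0.7702/(4π·0.0438) = 1.399 K/W
ΣR = 1.693×10^-4 + 1.399 = 1.399 K/W
Q = ΔT/ΣR = (60.6 °C − 24.4 °C)/1.399 = 25.9 W

Q = 25.9 W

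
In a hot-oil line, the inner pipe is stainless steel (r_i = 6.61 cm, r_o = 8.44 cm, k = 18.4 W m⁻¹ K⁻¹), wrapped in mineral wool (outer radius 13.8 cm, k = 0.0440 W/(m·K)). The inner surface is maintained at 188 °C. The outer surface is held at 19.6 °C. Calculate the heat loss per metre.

Series thermal resistances, inner to outer:
  R'_stainless steel = ln(0.0844/0.0661)/(2πk) = 0.2444/(2π·18.4) = 0.002114 m·K/W
  R'_mineral wool = ln(0.138/0.0844)/(2πk) = 0.4917/(2π·0.0440) = 1.779 m·K/W
ΣR = 0.002114 + 1.779 = 1.781 m·K/W
Q' = ΔT/ΣR = (188 °C − 19.6 °C)/1.781 = 94.6 W/m

Q' = 94.6 W/m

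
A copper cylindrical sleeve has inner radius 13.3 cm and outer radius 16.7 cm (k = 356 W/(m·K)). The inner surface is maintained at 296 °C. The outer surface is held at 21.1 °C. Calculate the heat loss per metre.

Q' = 2700 kW/m

Q' = 2πk·ΔT/ln(r₂/r₁) = 2π × 356 × 274.9 / ln(0.167/0.133) = 2.70×10^6 W/m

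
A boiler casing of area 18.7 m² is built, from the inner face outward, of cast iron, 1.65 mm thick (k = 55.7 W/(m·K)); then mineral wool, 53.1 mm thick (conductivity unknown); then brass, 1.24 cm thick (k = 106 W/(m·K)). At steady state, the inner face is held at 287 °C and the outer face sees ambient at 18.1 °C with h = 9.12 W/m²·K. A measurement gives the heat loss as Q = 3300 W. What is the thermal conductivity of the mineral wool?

ΣR = ΔT/Q = |287 − 18.1|/3300 = 0.08148 K/W
Known resistances:
  R_cast iron = L/(kA) = 0.00165/(55.7·18.7) = 1.584×10^-6 K/W
  R_brass = L/(kA) = 0.0124/(106·18.7) = 6.256×10^-6 K/W
  R_conv,out = 1/(hA) = 1/(9.12·18.7) = 0.005864 K/W
R_mineral wool = ΣR − ΣR_known = 0.08148 − 0.005872 = 0.07561 K/W
L/(kA) = 0.07561 ⇒ k = 0.0531/(0.07561·18.7) = 0.0376 W/m·K

k = 0.0376 W/m·K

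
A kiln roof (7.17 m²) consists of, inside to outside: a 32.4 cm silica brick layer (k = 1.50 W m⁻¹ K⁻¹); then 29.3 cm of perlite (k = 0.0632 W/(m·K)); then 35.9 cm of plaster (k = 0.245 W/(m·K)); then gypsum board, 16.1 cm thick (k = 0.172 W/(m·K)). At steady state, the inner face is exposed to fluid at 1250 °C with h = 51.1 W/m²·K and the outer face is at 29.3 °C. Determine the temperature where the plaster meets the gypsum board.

Series thermal resistances, inner to outer:
  R_conv,in = 1/(hA) = 1/(51.1·7.17) = 0.002729 K/W
  R_silica brick = L/(kA) = 0.324/(1.50·7.17) = 0.03013 K/W
  R_perlite = L/(kA) = 0.293/(0.0632·7.17) = 0.6466 K/W
  R_plaster = L/(kA) = 0.359/(0.245·7.17) = 0.2044 K/W
  R_gypsum board = L/(kA) = 0.161/(0.172·7.17) = 0.1306 K/W
ΣR = 0.002729 + 0.03013 + 0.6466 + 0.2044 + 0.1306 = 1.014 K/W
Q = ΔT/ΣR = (1250 °C − 29.3 °C)/1.014 = 1204 W
From the inner boundary to the plaster/gypsum board interface, ΣR_partial = 0.8839 K/W.
T_interface = T_in − Q·ΣR_partial = 1250 °C − (1204)(0.8839) = 186 °C

T = 186 °C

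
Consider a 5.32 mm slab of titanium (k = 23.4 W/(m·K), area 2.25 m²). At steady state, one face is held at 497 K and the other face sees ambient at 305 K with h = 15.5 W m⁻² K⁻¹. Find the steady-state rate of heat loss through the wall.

Q = 6.67 kW

Resistance network (inner→outer):
  R_titanium = L/(kA) = 0.00532/(23.4·2.25) = 1.010×10^-4 K/W
  R_conv,out = 1/(hA) = 1/(15.5·2.25) = 0.02867 K/W
ΣR = 1.010×10^-4 + 0.02867 = 0.02877 K/W
Q = ΔT/ΣR = (497 K − 305 K)/0.02877 = 6670 W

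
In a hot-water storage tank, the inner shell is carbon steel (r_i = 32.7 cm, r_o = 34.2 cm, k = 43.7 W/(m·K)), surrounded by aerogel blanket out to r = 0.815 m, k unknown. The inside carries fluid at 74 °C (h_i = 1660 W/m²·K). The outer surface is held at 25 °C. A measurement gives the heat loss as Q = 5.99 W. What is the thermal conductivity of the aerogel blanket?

ΣR = ΔT/Q = |74 − 25|/5.99 = 8.180 K/W
Known resistances:
  R_conv,in = 1/(4πr²h) = 1/(4π·0.327²·1660) = 4.483×10^-4 K/W
  R_carbon steel = (1/0.327 − 1/0.342)/(4πk) = 0.1341/(4π·43.7) = 2.442×10^-4 K/W
R_aerogel blanket = ΣR − ΣR_known = 8.180 − 6.925×10^-4 = 8.179 K/W
(1/r₁−1/r₂)/(4πk) = 8.179 ⇒ k = 1.697/(4π·8.179) = 0.0165 W/m·K

k = 0.0165 W/m·K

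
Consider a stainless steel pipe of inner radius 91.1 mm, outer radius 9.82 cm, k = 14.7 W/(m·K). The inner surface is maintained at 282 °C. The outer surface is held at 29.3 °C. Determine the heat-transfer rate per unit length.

Q' = 311 kW/m

Q' = 2πk·ΔT/ln(r₂/r₁) = 2π × 14.7 × 252.7 / ln(0.0982/0.0911) = 3.11×10^5 W/m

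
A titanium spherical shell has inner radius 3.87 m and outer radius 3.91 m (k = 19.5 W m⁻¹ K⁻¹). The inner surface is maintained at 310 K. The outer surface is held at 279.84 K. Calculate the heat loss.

Q = 2.80×10^6 W

Q = 4πk·ΔT/(1/r₁ − 1/r₂) = 4π × 19.5 × 30.16 / (1/3.87 − 1/3.91) = 2.80×10^6 W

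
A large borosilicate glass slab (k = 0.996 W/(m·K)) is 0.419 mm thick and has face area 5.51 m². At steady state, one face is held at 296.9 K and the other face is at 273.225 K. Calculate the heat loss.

Q = kA·ΔT/L = 0.996 × 5.51 × |296.9 K − 273.225 K| / 4.19×10^-4 = 3.10×10^5 W

Q = 310 kW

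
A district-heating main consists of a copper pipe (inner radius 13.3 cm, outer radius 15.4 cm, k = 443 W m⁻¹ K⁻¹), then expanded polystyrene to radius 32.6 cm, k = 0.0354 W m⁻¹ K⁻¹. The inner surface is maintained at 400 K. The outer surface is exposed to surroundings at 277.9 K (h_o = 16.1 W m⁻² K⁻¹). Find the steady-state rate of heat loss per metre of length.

Treat each layer as a resistance in series:
  R'_copper = ln(0.154/0.133)/(2πk) = 0.1466/(2π·443) = 5.267×10^-5 m·K/W
  R'_expanded polystyrene = ln(0.326/0.154)/(2πk) = 0.7499/(2π·0.0354) = 3.372 m·K/W
  R'_conv,out = 1/(2πr h) = 1/(2π·0.326·16.1) = 0.03032 m·K/W
ΣR = 5.267×10^-5 + 3.372 + 0.03032 = 3.402 m·K/W
Q' = ΔT/ΣR = (400 K − 277.9 K)/3.402 = 35.9 W/m

Q' = 35.9 W/m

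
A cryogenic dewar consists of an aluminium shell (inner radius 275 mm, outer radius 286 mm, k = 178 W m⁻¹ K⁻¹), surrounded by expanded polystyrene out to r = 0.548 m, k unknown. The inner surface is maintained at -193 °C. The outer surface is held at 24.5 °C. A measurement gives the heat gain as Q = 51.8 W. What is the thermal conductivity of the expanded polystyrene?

k = 0.0317 W/m·K

ΣR = ΔT/Q = |-193 − 24.5|/51.8 = 4.199 K/W
Known resistances:
  R_aluminium = (1/0.275 − 1/0.286)/(4πk) = 0.1399/(4π·178) = 6.253×10^-5 K/W
R_expanded polystyrene = ΣR − ΣR_known = 4.199 − 6.253×10^-5 = 4.199 K/W
(1/r₁−1/r₂)/(4πk) = 4.199 ⇒ k = 1.672/(4π·4.199) = 0.0317 W/m·K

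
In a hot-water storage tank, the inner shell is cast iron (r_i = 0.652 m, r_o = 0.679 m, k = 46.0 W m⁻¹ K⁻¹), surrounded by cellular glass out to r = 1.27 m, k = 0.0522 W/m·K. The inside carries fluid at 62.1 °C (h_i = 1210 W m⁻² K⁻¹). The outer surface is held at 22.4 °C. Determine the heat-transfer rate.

Q = 38.0 W

Series thermal resistances, inner to outer:
  R_conv,in = 1/(4πr²h) = 1/(4π·0.652²·1210) = 1.547×10^-4 K/W
  R_cast iron = (1/0.652 − 1/0.679)/(4πk) = 0.06099/(4π·46.0) = 1.055×10^-4 K/W
  R_cellular glass = (1/0.679 − 1/1.27)/(4πk) = 0.6854/(4π·0.0522) = 1.045 K/W
ΣR = 1.547×10^-4 + 1.055×10^-4 + 1.045 = 1.045 K/W
Q = ΔT/ΣR = (62.1 °C − 22.4 °C)/1.045 = 38.0 W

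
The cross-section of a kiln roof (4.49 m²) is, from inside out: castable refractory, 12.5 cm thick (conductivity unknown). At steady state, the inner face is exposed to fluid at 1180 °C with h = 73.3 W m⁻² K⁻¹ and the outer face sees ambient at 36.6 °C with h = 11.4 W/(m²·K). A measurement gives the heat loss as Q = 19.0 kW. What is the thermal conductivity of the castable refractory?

k = 0.740 W/m·K

ΣR = ΔT/Q = |1180 − 36.6|/19000 = 0.06018 K/W
Known resistances:
  R_conv,in = 1/(hA) = 1/(73.3·4.49) = 0.003038 K/W
  R_conv,out = 1/(hA) = 1/(11.4·4.49) = 0.01954 K/W
R_castable refractory = ΣR − ΣR_known = 0.06018 − 0.02258 = 0.03760 K/W
L/(kA) = 0.03760 ⇒ k = 0.125/(0.03760·4.49) = 0.740 W/m·K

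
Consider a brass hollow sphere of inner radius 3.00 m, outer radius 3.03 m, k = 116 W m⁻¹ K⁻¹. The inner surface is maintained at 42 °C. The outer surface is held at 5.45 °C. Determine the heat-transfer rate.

Q = 16100 kW

Q = 4πk·ΔT/(1/r₁ − 1/r₂) = 4π × 116 × 36.55 / (1/3.00 − 1/3.03) = 1.61×10^7 W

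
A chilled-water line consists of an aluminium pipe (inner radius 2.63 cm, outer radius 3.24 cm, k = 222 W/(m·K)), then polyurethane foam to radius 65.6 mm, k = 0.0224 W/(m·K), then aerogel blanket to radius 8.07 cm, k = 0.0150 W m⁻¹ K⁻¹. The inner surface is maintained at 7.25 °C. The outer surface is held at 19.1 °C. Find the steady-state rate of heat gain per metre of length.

Treat each layer as a resistance in series:
  R'_aluminium = ln(0.0324/0.0263)/(2πk) = 0.2086/(2π·222) = 1.495×10^-4 m·K/W
  R'_polyurethane foam = ln(0.0656/0.0324)/(2πk) = 0.7054/(2π·0.0224) = 5.012 m·K/W
  R'_aerogel blanket = ln(0.0807/0.0656)/(2πk) = 0.2072/(2π·0.0150) = 2.198 m·K/W
ΣR = 1.495×10^-4 + 5.012 + 2.198 = 7.210 m·K/W
Q' = ΔT/ΣR = (7.25 °C − 19.1 °C)/7.210 = -1.64 W/m
(Negative Q' ⇒ heat flows inward; heat gain = 1.64 W/m.)

Q' = 1.64 W/m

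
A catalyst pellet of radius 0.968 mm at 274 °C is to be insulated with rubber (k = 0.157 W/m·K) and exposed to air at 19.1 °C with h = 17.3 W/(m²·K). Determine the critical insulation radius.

r_cr = 1.82 cm

For a sphere, r_cr = 2k_ins/h = 2·0.157/17.3 = 0.0182 m = 1.82 cm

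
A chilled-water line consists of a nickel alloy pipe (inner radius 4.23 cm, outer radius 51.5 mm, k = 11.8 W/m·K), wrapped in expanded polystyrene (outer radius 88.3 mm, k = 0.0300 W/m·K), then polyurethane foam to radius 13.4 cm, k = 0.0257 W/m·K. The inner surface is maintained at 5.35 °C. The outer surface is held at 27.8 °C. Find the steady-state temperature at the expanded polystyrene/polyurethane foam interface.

T = 17.2 °C

Resistance network (inner→outer):
  R'_nickel alloy = ln(0.0515/0.0423)/(2πk) = 0.1968/(2π·11.8) = 0.002654 m·K/W
  R'_expanded polystyrene = ln(0.0883/0.0515)/(2πk) = 0.5392/(2π·0.0300) = 2.860 m·K/W
  R'_polyurethane foam = ln(0.134/0.0883)/(2πk) = 0.4171/(2π·0.0257) = 2.583 m·K/W
ΣR = 0.002654 + 2.860 + 2.583 = 5.446 m·K/W
Q' = ΔT/ΣR = (5.35 °C − 27.8 °C)/5.446 = -4.122 W/m
From the inner boundary to the expanded polystyrene/polyurethane foam interface, ΣR_partial = 2.863 m·K/W.
T_interface = T_in − Q'·ΣR_partial = 5.35 °C − (-4.122)(2.863) = 17.2 °C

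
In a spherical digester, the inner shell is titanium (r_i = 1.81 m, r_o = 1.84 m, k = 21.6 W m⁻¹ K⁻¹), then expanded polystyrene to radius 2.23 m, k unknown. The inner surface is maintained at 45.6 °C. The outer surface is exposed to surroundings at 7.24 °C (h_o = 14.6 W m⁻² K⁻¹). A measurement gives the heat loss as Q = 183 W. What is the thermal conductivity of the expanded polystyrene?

ΣR = ΔT/Q = |45.6 − 7.24|/183 = 0.2096 K/W
Known resistances:
  R_titanium = (1/1.81 − 1/1.84)/(4πk) = 0.009008/(4π·21.6) = 3.319×10^-5 K/W
  R_conv,out = 1/(4πr²h) = 1/(4π·2.23²·14.6) = 0.001096 K/W
R_expanded polystyrene = ΣR − ΣR_known = 0.2096 − 0.001129 = 0.2085 K/W
(1/r₁−1/r₂)/(4πk) = 0.2085 ⇒ k = 0.09505/(4π·0.2085) = 0.0363 W/m·K

k = 0.0363 W/m·K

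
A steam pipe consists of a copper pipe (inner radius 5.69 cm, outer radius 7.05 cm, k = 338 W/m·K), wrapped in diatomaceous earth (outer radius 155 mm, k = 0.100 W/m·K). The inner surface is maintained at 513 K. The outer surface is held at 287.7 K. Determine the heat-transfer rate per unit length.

Q' = 180 W/m

Series thermal resistances, inner to outer:
  R'_copper = ln(0.0705/0.0569)/(2πk) = 0.2143/(2π·338) = 1.009×10^-4 m·K/W
  R'_diatomaceous earth = ln(0.155/0.0705)/(2πk) = 0.7878/(2π·0.100) = 1.254 m·K/W
ΣR = 1.009×10^-4 + 1.254 = 1.254 m·K/W
Q' = ΔT/ΣR = (513 K − 287.7 K)/1.254 = 180 W/m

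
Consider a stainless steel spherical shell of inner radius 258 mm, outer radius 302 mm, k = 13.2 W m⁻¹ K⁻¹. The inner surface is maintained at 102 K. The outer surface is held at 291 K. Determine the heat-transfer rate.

Q = 4πk·ΔT/(1/r₁ − 1/r₂) = 4π × 13.2 × 189 / (1/0.258 − 1/0.302) = 55500 W

Q = 55500 W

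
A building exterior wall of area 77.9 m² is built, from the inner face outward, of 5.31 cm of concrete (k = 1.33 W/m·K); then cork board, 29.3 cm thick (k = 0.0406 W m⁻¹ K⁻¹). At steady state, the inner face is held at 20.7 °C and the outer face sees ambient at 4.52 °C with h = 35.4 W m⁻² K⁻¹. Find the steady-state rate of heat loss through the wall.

Q = 173 W

Treat each layer as a resistance in series:
  R_concrete = L/(kA) = 0.0531/(1.33·77.9) = 5.125×10^-4 K/W
  R_cork board = L/(kA) = 0.293/(0.0406·77.9) = 0.09264 K/W
  R_conv,out = 1/(hA) = 1/(35.4·77.9) = 3.626×10^-4 K/W
ΣR = 5.125×10^-4 + 0.09264 + 3.626×10^-4 = 0.09352 K/W
Q = ΔT/ΣR = (20.7 °C − 4.52 °C)/0.09352 = 173 W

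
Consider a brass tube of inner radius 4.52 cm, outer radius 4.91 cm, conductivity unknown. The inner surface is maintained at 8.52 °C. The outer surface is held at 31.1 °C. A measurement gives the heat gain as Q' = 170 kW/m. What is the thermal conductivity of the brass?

ΣR = ΔT/Q' = |8.52 − 31.1|/1.70×10^5 = 1.328×10^-4 m·K/W
ln(r₂/r₁)/(2πk) = 1.328×10^-4 ⇒ k = 0.08276/(2π·1.328×10^-4) = 99.2 W/m·K

k = 99.2 W/m·K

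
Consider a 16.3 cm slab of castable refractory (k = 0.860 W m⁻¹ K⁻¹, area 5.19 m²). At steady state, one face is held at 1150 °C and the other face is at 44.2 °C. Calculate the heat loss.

Q = 30.3 kW

Q = kA·ΔT/L = 0.860 × 5.19 × |1150 °C − 44.2 °C| / 0.163 = 30300 W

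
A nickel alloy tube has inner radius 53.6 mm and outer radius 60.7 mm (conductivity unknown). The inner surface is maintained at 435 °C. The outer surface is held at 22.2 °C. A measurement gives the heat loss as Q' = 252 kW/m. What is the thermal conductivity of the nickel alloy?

ΣR = ΔT/Q' = |435 − 22.2|/2.52×10^5 = 0.001638 m·K/W
ln(r₂/r₁)/(2πk) = 0.001638 ⇒ k = 0.1244/(2π·0.001638) = 12.1 W/m·K

k = 12.1 W/m·K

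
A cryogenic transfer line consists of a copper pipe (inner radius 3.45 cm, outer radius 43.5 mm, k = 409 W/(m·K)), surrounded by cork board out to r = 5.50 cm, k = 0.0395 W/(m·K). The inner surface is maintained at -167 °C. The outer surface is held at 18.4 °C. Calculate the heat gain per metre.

Q' = 196 W/m

Treat each layer as a resistance in series:
  R'_copper = ln(0.0435/0.0345)/(2πk) = 0.2318/(2π·409) = 9.020×10^-5 m·K/W
  R'_cork board = ln(0.0550/0.0435)/(2πk) = 0.2346/(2π·0.0395) = 0.9451 m·K/W
ΣR = 9.020×10^-5 + 0.9451 = 0.9452 m·K/W
Q' = ΔT/ΣR = (-167 °C − 18.4 °C)/0.9452 = -196 W/m
(Negative Q' ⇒ heat flows inward; heat gain = 196 W/m.)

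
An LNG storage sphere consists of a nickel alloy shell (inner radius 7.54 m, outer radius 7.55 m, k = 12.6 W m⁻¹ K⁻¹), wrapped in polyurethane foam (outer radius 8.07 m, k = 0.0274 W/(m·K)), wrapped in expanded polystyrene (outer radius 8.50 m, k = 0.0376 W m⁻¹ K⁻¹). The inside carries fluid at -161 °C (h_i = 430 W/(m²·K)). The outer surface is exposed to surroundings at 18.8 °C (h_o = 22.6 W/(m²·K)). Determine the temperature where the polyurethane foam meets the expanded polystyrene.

Resistance network (inner→outer):
  R_conv,in = 1/(4πr²h) = 1/(4π·7.54²·430) = 3.255×10^-6 K/W
  R_nickel alloy = (1/7.54 − 1/7.55)/(4πk) = 1.757×10^-4/(4π·12.6) = 1.109×10^-6 K/W
  R_polyurethane foam = (1/7.55 − 1/8.07)/(4πk) = 0.008535/(4π·0.0274) = 0.02479 K/W
  R_expanded polystyrene = (1/8.07 − 1/8.50)/(4πk) = 0.006269/(4π·0.0376) = 0.01327 K/W
  R_conv,out = 1/(4πr²h) = 1/(4π·8.50²·22.6) = 4.874×10^-5 K/W
ΣR = 3.255×10^-6 + 1.109×10^-6 + 0.02479 + 0.01327 + 4.874×10^-5 = 0.03811 K/W
Q = ΔT/ΣR = (-161 °C − 18.8 °C)/0.03811 = -4718 W
From the inner boundary to the polyurethane foam/expanded polystyrene interface, ΣR_partial = 0.02479 K/W.
T_interface = T_in − Q·ΣR_partial = -161 °C − (-4718)(0.02479) = -44.0 °C

T = -44.0 °C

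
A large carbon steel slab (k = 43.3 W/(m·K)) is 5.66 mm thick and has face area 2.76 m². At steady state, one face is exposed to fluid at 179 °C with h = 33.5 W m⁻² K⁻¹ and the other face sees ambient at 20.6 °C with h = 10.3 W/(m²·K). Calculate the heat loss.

Q = 3.44 kW

Treat each layer as a resistance in series:
  R_conv,in = 1/(hA) = 1/(33.5·2.76) = 0.01082 K/W
  R_carbon steel = L/(kA) = 0.00566/(43.3·2.76) = 4.736×10^-5 K/W
  R_conv,out = 1/(hA) = 1/(10.3·2.76) = 0.03518 K/W
ΣR = 0.01082 + 4.736×10^-5 + 0.03518 = 0.04605 K/W
Q = ΔT/ΣR = (179 °C − 20.6 °C)/0.04605 = 3440 W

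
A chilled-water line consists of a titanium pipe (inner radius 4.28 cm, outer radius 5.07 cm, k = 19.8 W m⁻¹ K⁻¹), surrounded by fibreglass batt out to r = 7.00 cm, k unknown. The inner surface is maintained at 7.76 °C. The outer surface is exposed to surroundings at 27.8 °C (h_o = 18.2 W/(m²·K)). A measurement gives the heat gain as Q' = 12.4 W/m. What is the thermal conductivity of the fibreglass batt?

k = 0.0345 W/m·K

ΣR = ΔT/Q' = |7.76 − 27.8|/12.4 = 1.616 m·K/W
Known resistances:
  R'_titanium = ln(0.0507/0.0428)/(2πk) = 0.1694/(2π·19.8) = 0.001362 m·K/W
  R'_conv,out = 1/(2πr h) = 1/(2π·0.0700·18.2) = 0.1249 m·K/W
R_fibreglass batt = ΣR − ΣR_known = 1.616 − 0.1263 = 1.490 m·K/W
ln(r₂/r₁)/(2πk) = 1.490 ⇒ k = 0.3226/(2π·1.490) = 0.0345 W/m·K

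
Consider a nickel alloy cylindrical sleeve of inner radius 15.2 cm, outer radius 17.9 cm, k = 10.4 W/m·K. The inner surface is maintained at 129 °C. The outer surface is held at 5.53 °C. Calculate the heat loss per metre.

Q' = 49300 W/m

Q' = 2πk·ΔT/ln(r₂/r₁) = 2π × 10.4 × 123.47 / ln(0.179/0.152) = 49300 W/m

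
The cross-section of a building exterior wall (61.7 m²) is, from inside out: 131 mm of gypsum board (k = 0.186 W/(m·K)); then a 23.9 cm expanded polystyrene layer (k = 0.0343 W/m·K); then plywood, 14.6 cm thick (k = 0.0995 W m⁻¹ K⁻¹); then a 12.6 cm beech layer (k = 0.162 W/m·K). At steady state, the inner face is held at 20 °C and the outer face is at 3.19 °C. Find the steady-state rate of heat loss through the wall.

Q = 105 W

Resistance network (inner→outer):
  R_gypsum board = L/(kA) = 0.131/(0.186·61.7) = 0.01141 K/W
  R_expanded polystyrene = L/(kA) = 0.239/(0.0343·61.7) = 0.1129 K/W
  R_plywood = L/(kA) = 0.146/(0.0995·61.7) = 0.02378 K/W
  R_beech = L/(kA) = 0.126/(0.162·61.7) = 0.01261 K/W
ΣR = 0.01141 + 0.1129 + 0.02378 + 0.01261 = 0.1607 K/W
Q = ΔT/ΣR = (20 °C − 3.19 °C)/0.1607 = 105 W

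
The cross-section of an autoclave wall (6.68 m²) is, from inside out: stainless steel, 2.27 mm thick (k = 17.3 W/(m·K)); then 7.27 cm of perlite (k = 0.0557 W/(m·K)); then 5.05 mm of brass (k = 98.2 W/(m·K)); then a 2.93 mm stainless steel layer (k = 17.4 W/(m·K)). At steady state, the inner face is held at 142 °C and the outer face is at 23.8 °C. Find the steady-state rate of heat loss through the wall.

Treat each layer as a resistance in series:
  R_stainless steel = L/(kA) = 0.00227/(17.3·6.68) = 1.964×10^-5 K/W
  R_perlite = L/(kA) = 0.0727/(0.0557·6.68) = 0.1954 K/W
  R_brass = L/(kA) = 0.00505/(98.2·6.68) = 7.698×10^-6 K/W
  R_stainless steel = L/(kA) = 0.00293/(17.4·6.68) = 2.521×10^-5 K/W
ΣR = 1.964×10^-5 + 0.1954 + 7.698×10^-6 + 2.521×10^-5 = 0.1955 K/W
Q = ΔT/ΣR = (142 °C − 23.8 °C)/0.1955 = 605 W

Q = 605 W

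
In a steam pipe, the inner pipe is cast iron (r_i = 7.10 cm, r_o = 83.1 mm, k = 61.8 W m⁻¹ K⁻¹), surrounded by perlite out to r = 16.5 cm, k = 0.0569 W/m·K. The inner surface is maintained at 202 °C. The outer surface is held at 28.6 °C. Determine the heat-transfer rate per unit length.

Q' = 90.4 W/m

Treat each layer as a resistance in series:
  R'_cast iron = ln(0.0831/0.0710)/(2πk) = 0.1574/(2π·61.8) = 4.053×10^-4 m·K/W
  R'_perlite = ln(0.165/0.0831)/(2πk) = 0.6859/(2π·0.0569) = 1.919 m·K/W
ΣR = 4.053×10^-4 + 1.919 = 1.919 m·K/W
Q' = ΔT/ΣR = (202 °C − 28.6 °C)/1.919 = 90.4 W/m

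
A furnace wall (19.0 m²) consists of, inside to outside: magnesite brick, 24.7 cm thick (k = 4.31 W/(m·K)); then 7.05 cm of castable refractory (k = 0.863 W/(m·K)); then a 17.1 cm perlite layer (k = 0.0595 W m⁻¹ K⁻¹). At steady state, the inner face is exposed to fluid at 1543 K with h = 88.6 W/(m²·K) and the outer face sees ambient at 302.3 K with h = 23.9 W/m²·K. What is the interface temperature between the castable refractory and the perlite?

T = 1482 K

Series thermal resistances, inner to outer:
  R_conv,in = 1/(hA) = 1/(88.6·19.0) = 5.940×10^-4 K/W
  R_magnesite brick = L/(kA) = 0.247/(4.31·19.0) = 0.003016 K/W
  R_castable refractory = L/(kA) = 0.0705/(0.863·19.0) = 0.004300 K/W
  R_perlite = L/(kA) = 0.171/(0.0595·19.0) = 0.1513 K/W
  R_conv,out = 1/(hA) = 1/(23.9·19.0) = 0.002202 K/W
ΣR = 5.940×10^-4 + 0.003016 + 0.004300 + 0.1513 + 0.002202 = 0.1614 K/W
Q = ΔT/ΣR = (1543 K − 302.3 K)/0.1614 = 7687 W
From the inner boundary to the castable refractory/perlite interface, ΣR_partial = 0.007910 K/W.
T_interface = T_in − Q·ΣR_partial = 1543 K − (7687)(0.007910) = 1482 K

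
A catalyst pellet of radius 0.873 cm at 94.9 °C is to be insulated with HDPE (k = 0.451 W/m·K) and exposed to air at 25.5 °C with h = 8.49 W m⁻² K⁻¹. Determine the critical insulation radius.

For a sphere, r_cr = 2k_ins/h = 2·0.451/8.49 = 0.106 m = 10.6 cm

r_cr = 10.6 cm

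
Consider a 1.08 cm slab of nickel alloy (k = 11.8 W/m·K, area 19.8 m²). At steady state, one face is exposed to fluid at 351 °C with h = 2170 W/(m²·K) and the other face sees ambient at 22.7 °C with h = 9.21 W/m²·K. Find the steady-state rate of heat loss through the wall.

Treat each layer as a resistance in series:
  R_conv,in = 1/(hA) = 1/(2170·19.8) = 2.327×10^-5 K/W
  R_nickel alloy = L/(kA) = 0.0108/(11.8·19.8) = 4.622×10^-5 K/W
  R_conv,out = 1/(hA) = 1/(9.21·19.8) = 0.005484 K/W
ΣR = 2.327×10^-5 + 4.622×10^-5 + 0.005484 = 0.005553 K/W
Q = ΔT/ΣR = (351 °C − 22.7 °C)/0.005553 = 59100 W

Q = 59100 W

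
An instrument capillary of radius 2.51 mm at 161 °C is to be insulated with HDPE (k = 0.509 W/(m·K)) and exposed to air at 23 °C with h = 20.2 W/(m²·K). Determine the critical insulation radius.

r_cr = 2.52 cm

For a cylinder, r_cr = k_ins/h = 0.509/20.2 = 0.0252 m = 2.52 cm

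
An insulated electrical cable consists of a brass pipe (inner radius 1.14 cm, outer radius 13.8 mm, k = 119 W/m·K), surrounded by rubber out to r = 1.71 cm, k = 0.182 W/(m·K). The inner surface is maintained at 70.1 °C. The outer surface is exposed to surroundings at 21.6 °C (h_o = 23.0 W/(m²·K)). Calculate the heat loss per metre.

Series thermal resistances, inner to outer:
  R'_brass = ln(0.0138/0.0114)/(2πk) = 0.1911/(2π·119) = 2.555×10^-4 m·K/W
  R'_rubber = ln(0.0171/0.0138)/(2πk) = 0.2144/(2π·0.182) = 0.1875 m·K/W
  R'_conv,out = 1/(2πr h) = 1/(2π·0.0171·23.0) = 0.4047 m·K/W
ΣR = 2.555×10^-4 + 0.1875 + 0.4047 = 0.5925 m·K/W
Q' = ΔT/ΣR = (70.1 °C − 21.6 °C)/0.5925 = 81.9 W/m

Q' = 81.9 W/m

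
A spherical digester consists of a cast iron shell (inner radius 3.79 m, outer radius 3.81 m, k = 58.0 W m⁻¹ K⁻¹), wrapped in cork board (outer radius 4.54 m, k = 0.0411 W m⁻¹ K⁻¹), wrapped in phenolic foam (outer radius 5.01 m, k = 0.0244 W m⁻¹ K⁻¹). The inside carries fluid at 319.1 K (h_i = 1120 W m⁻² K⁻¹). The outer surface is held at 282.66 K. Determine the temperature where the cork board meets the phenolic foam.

Series thermal resistances, inner to outer:
  R_conv,in = 1/(4πr²h) = 1/(4π·3.79²·1120) = 4.946×10^-6 K/W
  R_cast iron = (1/3.79 − 1/3.81)/(4πk) = 0.001385/(4π·58.0) = 1.900×10^-6 K/W
  R_cork board = (1/3.81 − 1/4.54)/(4πk) = 0.04220/(4π·0.0411) = 0.08171 K/W
  R_phenolic foam = (1/4.54 − 1/5.01)/(4πk) = 0.02066/(4π·0.0244) = 0.06739 K/W
ΣR = 4.946×10^-6 + 1.900×10^-6 + 0.08171 + 0.06739 = 0.1491 K/W
Q = ΔT/ΣR = (319.1 K − 282.66 K)/0.1491 = 244.4 W
From the inner boundary to the cork board/phenolic foam interface, ΣR_partial = 0.08172 K/W.
T_interface = T_in − Q·ΣR_partial = 319.1 K − (244.4)(0.08172) = 299.1 K

T = 299.1 K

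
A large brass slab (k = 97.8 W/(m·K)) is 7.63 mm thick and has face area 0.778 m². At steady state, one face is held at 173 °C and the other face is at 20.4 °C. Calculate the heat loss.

Q = 1520 kW

Q = kA·ΔT/L = 97.8 × 0.778 × |173 °C − 20.4 °C| / 0.00763 = 1.52×10^6 W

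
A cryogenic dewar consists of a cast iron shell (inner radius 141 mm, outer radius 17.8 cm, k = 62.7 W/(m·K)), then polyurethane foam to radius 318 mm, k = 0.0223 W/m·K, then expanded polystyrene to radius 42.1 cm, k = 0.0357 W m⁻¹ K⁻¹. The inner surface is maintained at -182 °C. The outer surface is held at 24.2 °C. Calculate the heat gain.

Q = 19.6 W

Resistance network (inner→outer):
  R_cast iron = (1/0.141 − 1/0.178)/(4πk) = 1.474/(4π·62.7) = 0.001871 K/W
  R_polyurethane foam = (1/0.178 − 1/0.318)/(4πk) = 2.473/(4π·0.0223) = 8.826 K/W
  R_expanded polystyrene = (1/0.318 − 1/0.421)/(4πk) = 0.7694/(4π·0.0357) = 1.715 K/W
ΣR = 0.001871 + 8.826 + 1.715 = 10.54 K/W
Q = ΔT/ΣR = (-182 °C − 24.2 °C)/10.54 = -19.6 W
(Negative Q ⇒ heat flows inward; heat gain = 19.6 W.)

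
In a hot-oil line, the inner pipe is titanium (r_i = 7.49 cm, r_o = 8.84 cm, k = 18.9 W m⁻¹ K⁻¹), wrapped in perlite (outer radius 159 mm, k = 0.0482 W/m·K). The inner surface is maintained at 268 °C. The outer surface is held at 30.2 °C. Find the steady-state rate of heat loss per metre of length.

Treat each layer as a resistance in series:
  R'_titanium = ln(0.0884/0.0749)/(2πk) = 0.1657/(2π·18.9) = 0.001395 m·K/W
  R'_perlite = ln(0.159/0.0884)/(2πk) = 0.5870/(2π·0.0482) = 1.938 m·K/W
ΣR = 0.001395 + 1.938 = 1.939 m·K/W
Q' = ΔT/ΣR = (268 °C − 30.2 °C)/1.939 = 123 W/m

Q' = 123 W/m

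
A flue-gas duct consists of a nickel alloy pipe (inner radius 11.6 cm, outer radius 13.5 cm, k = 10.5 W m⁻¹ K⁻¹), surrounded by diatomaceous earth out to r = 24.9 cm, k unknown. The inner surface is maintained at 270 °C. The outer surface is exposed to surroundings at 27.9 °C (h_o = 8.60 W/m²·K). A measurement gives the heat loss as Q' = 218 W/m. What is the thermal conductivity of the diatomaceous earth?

k = 0.0942 W/m·K

ΣR = ΔT/Q' = |270 − 27.9|/218 = 1.111 m·K/W
Known resistances:
  R'_nickel alloy = ln(0.135/0.116)/(2πk) = 0.1517/(2π·10.5) = 0.002299 m·K/W
  R'_conv,out = 1/(2πr h) = 1/(2π·0.249·8.60) = 0.07432 m·K/W
R_diatomaceous earth = ΣR − ΣR_known = 1.111 − 0.07662 = 1.034 m·K/W
ln(r₂/r₁)/(2πk) = 1.034 ⇒ k = 0.6122/(2π·1.034) = 0.0942 W/m·K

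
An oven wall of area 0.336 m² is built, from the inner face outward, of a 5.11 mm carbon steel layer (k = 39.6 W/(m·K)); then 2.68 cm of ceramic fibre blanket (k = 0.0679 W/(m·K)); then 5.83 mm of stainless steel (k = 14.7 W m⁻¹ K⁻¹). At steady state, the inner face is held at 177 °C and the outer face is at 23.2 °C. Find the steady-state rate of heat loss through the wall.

Series thermal resistances, inner to outer:
  R_carbon steel = L/(kA) = 0.00511/(39.6·0.336) = 3.840×10^-4 K/W
  R_ceramic fibre blanket = L/(kA) = 0.0268/(0.0679·0.336) = 1.175 K/W
  R_stainless steel = L/(kA) = 0.00583/(14.7·0.336) = 0.001180 K/W
ΣR = 3.840×10^-4 + 1.175 + 0.001180 = 1.177 K/W
Q = ΔT/ΣR = (177 °C − 23.2 °C)/1.177 = 131 W

Q = 131 W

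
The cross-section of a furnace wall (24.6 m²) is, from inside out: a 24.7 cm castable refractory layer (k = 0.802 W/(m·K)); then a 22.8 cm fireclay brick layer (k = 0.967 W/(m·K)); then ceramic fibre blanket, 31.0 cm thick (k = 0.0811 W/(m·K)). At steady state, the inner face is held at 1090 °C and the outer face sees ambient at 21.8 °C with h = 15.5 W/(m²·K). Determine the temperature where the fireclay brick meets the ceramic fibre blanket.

Resistance network (inner→outer):
  R_castable refractory = L/(kA) = 0.247/(0.802·24.6) = 0.01252 K/W
  R_fireclay brick = L/(kA) = 0.228/(0.967·24.6) = 0.009585 K/W
  R_ceramic fibre blanket = L/(kA) = 0.310/(0.0811·24.6) = 0.1554 K/W
  R_conv,out = 1/(hA) = 1/(15.5·24.6) = 0.002623 K/W
ΣR = 0.01252 + 0.009585 + 0.1554 + 0.002623 = 0.1801 K/W
Q = ΔT/ΣR = (1090 °C − 21.8 °C)/0.1801 = 5931 W
From the inner boundary to the fireclay brick/ceramic fibre blanket interface, ΣR_partial = 0.02210 K/W.
T_interface = T_in − Q·ΣR_partial = 1090 °C − (5931)(0.02210) = 959 °C

T = 959 °C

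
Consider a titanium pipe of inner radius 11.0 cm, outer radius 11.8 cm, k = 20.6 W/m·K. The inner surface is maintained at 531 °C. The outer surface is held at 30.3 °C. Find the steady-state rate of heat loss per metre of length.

Q' = 9.23×10^5 W/m

Q' = 2πk·ΔT/ln(r₂/r₁) = 2π × 20.6 × 500.7 / ln(0.118/0.110) = 9.23×10^5 W/m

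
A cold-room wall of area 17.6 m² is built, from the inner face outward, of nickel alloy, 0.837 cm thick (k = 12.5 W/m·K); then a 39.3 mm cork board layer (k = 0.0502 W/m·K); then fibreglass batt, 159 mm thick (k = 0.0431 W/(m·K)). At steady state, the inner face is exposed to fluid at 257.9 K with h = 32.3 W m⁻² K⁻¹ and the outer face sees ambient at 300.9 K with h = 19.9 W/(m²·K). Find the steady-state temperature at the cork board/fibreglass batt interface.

T = 265.59 K

Series thermal resistances, inner to outer:
  R_conv,in = 1/(hA) = 1/(32.3·17.6) = 0.001759 K/W
  R_nickel alloy = L/(kA) = 0.00837/(12.5·17.6) = 3.805×10^-5 K/W
  R_cork board = L/(kA) = 0.0393/(0.0502·17.6) = 0.04448 K/W
  R_fibreglass batt = L/(kA) = 0.159/(0.0431·17.6) = 0.2096 K/W
  R_conv,out = 1/(hA) = 1/(19.9·17.6) = 0.002855 K/W
ΣR = 0.001759 + 3.805×10^-5 + 0.04448 + 0.2096 + 0.002855 = 0.2587 K/W
Q = ΔT/ΣR = (257.9 K − 300.9 K)/0.2587 = -166.2 W
From the inner boundary to the cork board/fibreglass batt interface, ΣR_partial = 0.04628 K/W.
T_interface = T_in − Q·ΣR_partial = 257.9 K − (-166.2)(0.04628) = 265.59 K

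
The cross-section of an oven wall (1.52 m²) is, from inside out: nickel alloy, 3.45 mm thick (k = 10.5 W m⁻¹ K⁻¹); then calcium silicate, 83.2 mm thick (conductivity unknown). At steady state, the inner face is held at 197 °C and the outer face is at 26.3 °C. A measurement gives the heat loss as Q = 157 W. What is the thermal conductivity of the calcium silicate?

ΣR = ΔT/Q = |197 − 26.3|/157 = 1.087 K/W
Known resistances:
  R_nickel alloy = L/(kA) = 0.00345/(10.5·1.52) = 2.162×10^-4 K/W
R_calcium silicate = ΣR − ΣR_known = 1.087 − 2.162×10^-4 = 1.087 K/W
L/(kA) = 1.087 ⇒ k = 0.0832/(1.087·1.52) = 0.0504 W/m·K

k = 0.0504 W/m·K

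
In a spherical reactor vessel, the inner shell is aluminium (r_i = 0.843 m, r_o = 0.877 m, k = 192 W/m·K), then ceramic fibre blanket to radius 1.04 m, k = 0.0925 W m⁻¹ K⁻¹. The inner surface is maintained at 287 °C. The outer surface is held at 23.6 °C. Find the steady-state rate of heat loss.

Resistance network (inner→outer):
  R_aluminium = (1/0.843 − 1/0.877)/(4πk) = 0.04599/(4π·192) = 1.906×10^-5 K/W
  R_ceramic fibre blanket = (1/0.877 − 1/1.04)/(4πk) = 0.1787/(4π·0.0925) = 0.1537 K/W
ΣR = 1.906×10^-5 + 0.1537 = 0.1537 K/W
Q = ΔT/ΣR = (287 °C − 23.6 °C)/0.1537 = 1710 W

Q = 1710 W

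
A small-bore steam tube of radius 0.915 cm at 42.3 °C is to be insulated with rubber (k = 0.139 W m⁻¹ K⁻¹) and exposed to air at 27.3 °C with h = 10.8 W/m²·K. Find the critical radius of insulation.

r_cr = 1.29 cm

For a cylinder, r_cr = k_ins/h = 0.139/10.8 = 0.0129 m = 1.29 cm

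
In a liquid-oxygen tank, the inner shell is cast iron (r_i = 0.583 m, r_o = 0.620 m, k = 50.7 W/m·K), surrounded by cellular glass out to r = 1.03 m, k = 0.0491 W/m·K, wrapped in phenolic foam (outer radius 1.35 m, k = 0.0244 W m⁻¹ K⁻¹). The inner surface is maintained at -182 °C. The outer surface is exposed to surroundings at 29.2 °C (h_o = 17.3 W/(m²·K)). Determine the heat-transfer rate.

Q = 118 W

Treat each layer as a resistance in series:
  R_cast iron = (1/0.583 − 1/0.620)/(4πk) = 0.1024/(4π·50.7) = 1.607×10^-4 K/W
  R_cellular glass = (1/0.620 − 1/1.03)/(4πk) = 0.6420/(4π·0.0491) = 1.041 K/W
  R_phenolic foam = (1/1.03 − 1/1.35)/(4πk) = 0.2301/(4π·0.0244) = 0.7505 K/W
  R_conv,out = 1/(4πr²h) = 1/(4π·1.35²·17.3) = 0.002524 K/W
ΣR = 1.607×10^-4 + 1.041 + 0.7505 + 0.002524 = 1.794 K/W
Q = ΔT/ΣR = (-182 °C − 29.2 °C)/1.794 = -118 W
(Negative Q ⇒ heat flows inward; heat gain = 118 W.)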